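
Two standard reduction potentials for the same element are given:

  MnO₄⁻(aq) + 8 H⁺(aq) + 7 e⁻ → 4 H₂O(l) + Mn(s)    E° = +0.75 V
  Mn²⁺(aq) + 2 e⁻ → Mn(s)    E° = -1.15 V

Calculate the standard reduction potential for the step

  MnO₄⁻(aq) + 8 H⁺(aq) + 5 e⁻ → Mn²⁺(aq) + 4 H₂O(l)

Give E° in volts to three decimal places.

Sequential free energies add, so n₃E°₃ = n₁E°₁ + n₂E°₂.
With n₃ = 7, and the known step contributing 2×(-1.15) V, the unknown satisfies 5·E° = 7×(+0.75) − 2×(-1.15) = +7.550.
E° = +7.550 / 5 = +1.510 V.

+1.510 V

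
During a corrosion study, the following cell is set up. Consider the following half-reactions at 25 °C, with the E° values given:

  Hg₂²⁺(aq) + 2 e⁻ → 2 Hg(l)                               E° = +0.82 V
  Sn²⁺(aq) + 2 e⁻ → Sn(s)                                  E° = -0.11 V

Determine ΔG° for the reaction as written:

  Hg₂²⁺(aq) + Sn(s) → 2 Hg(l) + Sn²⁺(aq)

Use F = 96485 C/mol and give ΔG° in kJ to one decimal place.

As written, Hg₂²⁺/Hg is reduced (cathode) and Sn²⁺/Sn is oxidised (anode), so E°cell = (+0.82) − (-0.11) = +0.93 V.
Balancing electrons gives n = 2.
ΔG° = −nFE° = −(2)(96485)(+0.93) = -179,462 J = -179.5 kJ.

-179.5 kJ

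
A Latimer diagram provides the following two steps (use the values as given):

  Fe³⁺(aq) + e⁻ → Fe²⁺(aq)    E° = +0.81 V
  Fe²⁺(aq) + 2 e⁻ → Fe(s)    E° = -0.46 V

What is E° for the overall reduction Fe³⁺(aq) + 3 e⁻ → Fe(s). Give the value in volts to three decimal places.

Since ΔG° = −nFE° is additive over sequential reductions, n₃E°₃ = n₁E°₁ + n₂E°₂.
E°₃ = (1×+0.81 + 2×-0.46) / 3 = (-0.110) / 3 = -0.037 V.

-0.037 V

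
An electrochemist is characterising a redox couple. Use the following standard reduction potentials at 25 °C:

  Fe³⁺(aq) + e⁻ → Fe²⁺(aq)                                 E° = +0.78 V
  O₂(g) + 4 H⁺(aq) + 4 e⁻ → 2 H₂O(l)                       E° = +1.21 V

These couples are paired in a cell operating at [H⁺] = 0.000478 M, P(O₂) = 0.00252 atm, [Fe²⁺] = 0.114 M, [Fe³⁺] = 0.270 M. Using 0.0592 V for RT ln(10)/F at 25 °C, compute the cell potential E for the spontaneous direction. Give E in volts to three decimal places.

+0.173 V

O₂/H₂O is the cathode (higher E°), Fe³⁺/Fe²⁺ the anode: E°cell = +1.21 − (+0.78) = +0.43 V, n = 4.
Overall: O₂(g) + 4 H⁺(aq) + 4 Fe²⁺(aq) → 2 H₂O(l) + 4 Fe³⁺(aq)
Q = [Fe³⁺]^4 / (P(O₂)·[H⁺]^4·[Fe²⁺]^4); log Q = 17.379.
E = E° − (0.0592/n) log Q = +0.43 − (0.0592/4)(17.379) = +0.173 V.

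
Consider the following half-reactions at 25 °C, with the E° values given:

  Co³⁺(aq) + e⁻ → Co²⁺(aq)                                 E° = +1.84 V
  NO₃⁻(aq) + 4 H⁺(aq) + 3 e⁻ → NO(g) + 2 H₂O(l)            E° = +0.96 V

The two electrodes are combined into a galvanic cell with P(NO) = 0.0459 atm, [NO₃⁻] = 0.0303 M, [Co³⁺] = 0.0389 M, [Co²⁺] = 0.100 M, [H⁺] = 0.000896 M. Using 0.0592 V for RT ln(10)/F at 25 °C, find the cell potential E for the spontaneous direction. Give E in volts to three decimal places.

Co³⁺/Co²⁺ is the cathode (higher E°), NO₃⁻/NO the anode: E°cell = +1.84 − (+0.96) = +0.88 V, n = 3.
Overall: 3 Co³⁺(aq) + NO(g) + 2 H₂O(l) → 3 Co²⁺(aq) + NO₃⁻(aq) + 4 H⁺(aq)
Q = [Co²⁺]^3·[NO₃⁻]·[H⁺]^4 / ([Co³⁺]^3·P(NO)); log Q = -11.141.
E = E° − (0.0592/n) log Q = +0.88 − (0.0592/3)(-11.141) = +1.100 V.

+1.100 V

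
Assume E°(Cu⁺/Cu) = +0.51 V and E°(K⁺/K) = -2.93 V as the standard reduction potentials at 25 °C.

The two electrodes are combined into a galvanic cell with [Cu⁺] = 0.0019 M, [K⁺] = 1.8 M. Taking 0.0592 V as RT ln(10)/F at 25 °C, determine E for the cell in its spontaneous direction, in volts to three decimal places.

+3.264 V

Cu⁺/Cu is the cathode (higher E°), K⁺/K the anode: E°cell = +0.51 − (-2.93) = +3.44 V, n = 1.
Overall: Cu⁺(aq) + K(s) → Cu(s) + K⁺(aq)
Q = [K⁺] / ([Cu⁺]); log Q = 2.977.
E = E° − (0.0592/n) log Q = +3.44 − (0.0592/1)(2.977) = +3.264 V.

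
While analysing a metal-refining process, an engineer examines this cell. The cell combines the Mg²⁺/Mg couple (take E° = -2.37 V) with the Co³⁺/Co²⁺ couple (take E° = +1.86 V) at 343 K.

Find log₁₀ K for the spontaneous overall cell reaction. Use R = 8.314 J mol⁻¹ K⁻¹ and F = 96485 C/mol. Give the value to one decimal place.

Cathode: Co³⁺/Co²⁺; anode: Mg²⁺/Mg. E°cell = (+1.86) − (-2.37) = +4.23 V, with n = 2.
ΔG° = −nFE° = −RT ln K, so ln K = nFE°/(RT) = (2)(96485)(+4.23) / ((8.314)(343)) = 286.237.
log₁₀ K = 286.237 / ln 10 = 124.3.

124.3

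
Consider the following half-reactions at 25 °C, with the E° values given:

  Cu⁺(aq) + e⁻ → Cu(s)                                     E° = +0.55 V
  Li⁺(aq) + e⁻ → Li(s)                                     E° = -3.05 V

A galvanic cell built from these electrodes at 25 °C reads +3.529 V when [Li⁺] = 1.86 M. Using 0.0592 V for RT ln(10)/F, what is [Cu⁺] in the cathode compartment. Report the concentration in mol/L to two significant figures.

Cu⁺/Cu is the cathode, Li⁺/Li the anode: E°cell = +3.60 V, n = 1.
Overall reaction: Cu⁺(aq) + Li(s) → Cu(s) + Li⁺(aq); Q = [Li⁺]^1/[Cu⁺]^1.
From E = E° − (0.0592/n) log Q: log Q = (E° − E)·n/0.0592 = (+3.60 − (+3.529))·1/0.0592 = 1.1993.
So 1·log[Cu⁺] = 1·log(1.86) − log Q = 0.2695 − (1.1993) = -0.9298; [Cu⁺] = 10^(-0.9298) ≈ 0.12 M.

0.12 M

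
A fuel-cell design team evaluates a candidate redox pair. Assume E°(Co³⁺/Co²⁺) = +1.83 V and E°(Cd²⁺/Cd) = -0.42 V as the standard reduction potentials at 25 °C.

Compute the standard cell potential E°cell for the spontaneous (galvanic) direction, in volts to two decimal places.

The Co³⁺/Co²⁺ couple has the higher reduction potential, so it is the cathode; Cd²⁺/Cd is oxidised at the anode.
E°cell = E°(cathode) − E°(anode) = (+1.83) − (-0.42) = +2.25 V.

+2.25 V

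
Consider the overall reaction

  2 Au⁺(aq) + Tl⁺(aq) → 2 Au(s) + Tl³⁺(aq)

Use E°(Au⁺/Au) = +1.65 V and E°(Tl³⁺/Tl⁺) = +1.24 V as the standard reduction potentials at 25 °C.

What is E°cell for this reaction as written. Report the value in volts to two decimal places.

The Au⁺/Au couple has the higher reduction potential, so it is the cathode; Tl³⁺/Tl⁺ is oxidised at the anode.
E°cell = E°(cathode) − E°(anode) = (+1.65) − (+1.24) = +0.41 V.
Since E°cell > 0, the reaction is spontaneous under standard conditions.

+0.41 V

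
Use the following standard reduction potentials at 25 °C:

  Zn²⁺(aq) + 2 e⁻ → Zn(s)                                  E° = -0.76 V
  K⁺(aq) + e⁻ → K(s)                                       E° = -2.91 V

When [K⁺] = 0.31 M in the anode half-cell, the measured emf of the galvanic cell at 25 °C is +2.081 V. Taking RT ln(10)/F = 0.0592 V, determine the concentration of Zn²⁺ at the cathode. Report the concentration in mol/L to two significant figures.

Zn²⁺/Zn is the cathode, K⁺/K the anode: E°cell = +2.15 V, n = 2.
Overall reaction: Zn²⁺(aq) + 2 K(s) → Zn(s) + 2 K⁺(aq); Q = [K⁺]^2/[Zn²⁺]^1.
From E = E° − (0.0592/n) log Q: log Q = (E° − E)·n/0.0592 = (+2.15 − (+2.081))·2/0.0592 = 2.3311.
So 1·log[Zn²⁺] = 2·log(0.31) − log Q = -1.0173 − (2.3311) = -3.3484; [Zn²⁺] = 10^(-3.3484) ≈ 0.00045 M.

0.00045 M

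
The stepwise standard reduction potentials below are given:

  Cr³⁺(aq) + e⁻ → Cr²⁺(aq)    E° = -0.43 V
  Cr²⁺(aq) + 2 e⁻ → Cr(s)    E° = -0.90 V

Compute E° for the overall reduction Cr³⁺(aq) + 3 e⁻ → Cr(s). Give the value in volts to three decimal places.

Standard free energies of sequential steps add: ΔG°₃ = ΔG°₁ + ΔG°₂, so n₃E°₃ = n₁E°₁ + n₂E°₂.
E°₃ = (1×-0.43 + 2×-0.90) / 3 = (-2.230) / 3 = -0.743 V.

-0.743 V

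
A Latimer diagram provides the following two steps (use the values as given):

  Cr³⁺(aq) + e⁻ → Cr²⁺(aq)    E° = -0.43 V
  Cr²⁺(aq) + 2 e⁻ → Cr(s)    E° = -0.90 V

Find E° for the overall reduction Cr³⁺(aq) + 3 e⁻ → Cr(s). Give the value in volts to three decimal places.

Since ΔG° = −nFE° is additive over sequential reductions, n₃E°₃ = n₁E°₁ + n₂E°₂.
E°₃ = (1×-0.43 + 2×-0.90) / 3 = (-2.230) / 3 = -0.743 V.

-0.743 V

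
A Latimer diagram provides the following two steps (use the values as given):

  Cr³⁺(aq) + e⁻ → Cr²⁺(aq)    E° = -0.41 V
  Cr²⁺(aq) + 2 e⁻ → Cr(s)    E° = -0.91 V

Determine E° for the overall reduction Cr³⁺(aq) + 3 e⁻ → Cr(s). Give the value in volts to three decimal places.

Adding the free-energy changes (−nFE°) of the two steps gives −n₃FE°₃ = −n₁FE°₁ − n₂FE°₂.
E°₃ = (1×-0.41 + 2×-0.91) / 3 = (-2.230) / 3 = -0.743 V.

-0.743 V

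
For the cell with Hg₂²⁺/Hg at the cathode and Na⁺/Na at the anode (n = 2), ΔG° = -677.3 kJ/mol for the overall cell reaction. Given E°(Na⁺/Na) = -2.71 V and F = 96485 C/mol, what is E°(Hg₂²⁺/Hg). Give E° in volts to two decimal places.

E°cell = −ΔG°/(nF) = −(-677.3×10³)/((2)(96485)) = +3.510 V.
Since Hg₂²⁺/Hg is the cathode and Na⁺/Na the anode, E°cell = E°(Hg₂²⁺/Hg) − E°(Na⁺/Na).
So E°(Hg₂²⁺/Hg) = E°cell + E°(Na⁺/Na) = +3.510 + (-2.71) = +0.80 V.

+0.80 V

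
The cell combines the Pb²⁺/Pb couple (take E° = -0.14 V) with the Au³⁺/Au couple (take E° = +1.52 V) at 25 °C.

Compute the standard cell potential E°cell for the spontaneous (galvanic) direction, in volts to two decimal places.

The Au³⁺/Au couple has the higher reduction potential, so it is the cathode; Pb²⁺/Pb is oxidised at the anode.
E°cell = E°(cathode) − E°(anode) = (+1.52) − (-0.14) = +1.66 V.

+1.66 V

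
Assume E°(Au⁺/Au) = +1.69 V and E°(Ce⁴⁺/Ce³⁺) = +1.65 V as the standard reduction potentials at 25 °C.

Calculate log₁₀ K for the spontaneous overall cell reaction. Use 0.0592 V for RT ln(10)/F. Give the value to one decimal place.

Cathode: Au⁺/Au; anode: Ce⁴⁺/Ce³⁺. E°cell = +0.04 V, n = 1.
log K = nE°cell / 0.0592 = (1)(+0.04) / 0.0592 = 0.7.

0.7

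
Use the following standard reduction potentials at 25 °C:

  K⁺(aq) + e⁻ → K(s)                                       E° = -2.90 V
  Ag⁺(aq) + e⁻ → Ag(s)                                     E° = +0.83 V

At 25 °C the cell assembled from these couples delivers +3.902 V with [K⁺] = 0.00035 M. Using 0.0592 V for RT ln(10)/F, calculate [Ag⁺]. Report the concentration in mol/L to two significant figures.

Ag⁺/Ag is the cathode, K⁺/K the anode: E°cell = +3.73 V, n = 1.
Overall reaction: Ag⁺(aq) + K(s) → Ag(s) + K⁺(aq); Q = [K⁺]^1/[Ag⁺]^1.
From E = E° − (0.0592/n) log Q: log Q = (E° − E)·n/0.0592 = (+3.73 − (+3.902))·1/0.0592 = -2.9054.
So 1·log[Ag⁺] = 1·log(0.00035) − log Q = -3.4559 − (-2.9054) = -0.5505; [Ag⁺] = 10^(-0.5505) ≈ 0.28 M.

0.28 M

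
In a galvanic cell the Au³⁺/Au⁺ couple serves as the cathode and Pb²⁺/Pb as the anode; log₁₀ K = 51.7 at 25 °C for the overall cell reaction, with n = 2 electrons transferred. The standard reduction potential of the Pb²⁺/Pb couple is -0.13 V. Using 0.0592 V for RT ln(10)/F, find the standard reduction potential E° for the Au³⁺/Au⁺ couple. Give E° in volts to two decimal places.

E°cell = (0.0592/n)·log K = (0.0592/2)(51.7) = +1.530 V.
Since Au³⁺/Au⁺ is the cathode and Pb²⁺/Pb the anode, E°cell = E°(Au³⁺/Au⁺) − E°(Pb²⁺/Pb).
So E°(Au³⁺/Au⁺) = E°cell + E°(Pb²⁺/Pb) = +1.530 + (-0.13) = +1.40 V.

+1.40 V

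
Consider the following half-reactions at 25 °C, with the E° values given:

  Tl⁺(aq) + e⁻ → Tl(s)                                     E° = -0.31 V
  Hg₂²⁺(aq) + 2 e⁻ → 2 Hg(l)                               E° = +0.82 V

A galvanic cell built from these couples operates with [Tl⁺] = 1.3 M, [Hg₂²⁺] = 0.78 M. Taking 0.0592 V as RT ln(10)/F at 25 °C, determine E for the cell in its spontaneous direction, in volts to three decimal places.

+1.120 V

Hg₂²⁺/Hg is the cathode (higher E°), Tl⁺/Tl the anode: E°cell = +0.82 − (-0.31) = +1.13 V, n = 2.
Overall: Hg₂²⁺(aq) + 2 Tl(s) → 2 Hg(l) + 2 Tl⁺(aq)
Q = [Tl⁺]^2 / ([Hg₂²⁺]); log Q = 0.336.
E = E° − (0.0592/n) log Q = +1.13 − (0.0592/2)(0.336) = +1.120 V.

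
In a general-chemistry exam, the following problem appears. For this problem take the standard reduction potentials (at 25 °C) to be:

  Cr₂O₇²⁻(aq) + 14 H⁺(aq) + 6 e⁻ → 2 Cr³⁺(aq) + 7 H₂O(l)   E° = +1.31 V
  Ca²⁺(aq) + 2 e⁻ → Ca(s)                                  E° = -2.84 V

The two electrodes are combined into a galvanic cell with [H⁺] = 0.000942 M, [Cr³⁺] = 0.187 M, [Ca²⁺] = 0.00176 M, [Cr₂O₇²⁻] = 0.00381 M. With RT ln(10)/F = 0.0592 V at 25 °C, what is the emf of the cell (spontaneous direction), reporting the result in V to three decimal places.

Cr₂O₇²⁻/Cr³⁺ is the cathode (higher E°), Ca²⁺/Ca the anode: E°cell = +1.31 − (-2.84) = +4.15 V, n = 6.
Overall: Cr₂O₇²⁻(aq) + 14 H⁺(aq) + 3 Ca(s) → 2 Cr³⁺(aq) + 7 H₂O(l) + 3 Ca²⁺(aq)
Q = [Cr³⁺]^2·[Ca²⁺]^3 / ([Cr₂O₇²⁻]·[H⁺]^14); log Q = 35.063.
E = E° − (0.0592/n) log Q = +4.15 − (0.0592/6)(35.063) = +3.804 V.

+3.804 V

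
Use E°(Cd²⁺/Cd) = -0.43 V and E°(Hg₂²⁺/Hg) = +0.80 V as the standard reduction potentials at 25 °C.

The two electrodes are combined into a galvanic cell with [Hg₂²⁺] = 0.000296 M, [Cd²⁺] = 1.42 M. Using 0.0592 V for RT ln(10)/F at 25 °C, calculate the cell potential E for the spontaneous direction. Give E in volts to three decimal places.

Hg₂²⁺/Hg is the cathode (higher E°), Cd²⁺/Cd the anode: E°cell = +0.80 − (-0.43) = +1.23 V, n = 2.
Overall: Hg₂²⁺(aq) + Cd(s) → 2 Hg(l) + Cd²⁺(aq)
Q = [Cd²⁺] / ([Hg₂²⁺]); log Q = 3.681.
E = E° − (0.0592/n) log Q = +1.23 − (0.0592/2)(3.681) = +1.121 V.

+1.121 V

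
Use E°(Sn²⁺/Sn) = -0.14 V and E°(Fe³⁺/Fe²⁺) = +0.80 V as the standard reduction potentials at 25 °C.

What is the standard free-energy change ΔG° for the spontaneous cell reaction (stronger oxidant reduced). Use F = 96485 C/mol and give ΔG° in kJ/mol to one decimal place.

-181.4 kJ/mol

Fe³⁺/Fe²⁺ (E° = +0.80 V) is the cathode; Sn²⁺/Sn (E° = -0.14 V) is the anode, so E°cell = +0.94 V.
Balancing electrons gives n = 2 (lcm of 1 and 2).
ΔG° = −nFE° = −(2)(96485)(+0.94) = -181,392 J = -181.4 kJ/mol.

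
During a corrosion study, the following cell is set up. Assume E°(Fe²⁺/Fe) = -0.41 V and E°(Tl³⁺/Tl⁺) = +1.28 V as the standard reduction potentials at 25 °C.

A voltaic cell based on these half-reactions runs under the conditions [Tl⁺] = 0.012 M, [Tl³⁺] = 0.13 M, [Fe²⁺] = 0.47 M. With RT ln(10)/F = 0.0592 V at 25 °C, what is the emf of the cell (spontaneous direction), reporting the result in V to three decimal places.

Tl³⁺/Tl⁺ is the cathode (higher E°), Fe²⁺/Fe the anode: E°cell = +1.28 − (-0.41) = +1.69 V, n = 2.
Overall: Tl³⁺(aq) + Fe(s) → Tl⁺(aq) + Fe²⁺(aq)
Q = [Tl⁺]·[Fe²⁺] / ([Tl³⁺]); log Q = -1.363.
E = E° − (0.0592/n) log Q = +1.69 − (0.0592/2)(-1.363) = +1.730 V.

+1.730 V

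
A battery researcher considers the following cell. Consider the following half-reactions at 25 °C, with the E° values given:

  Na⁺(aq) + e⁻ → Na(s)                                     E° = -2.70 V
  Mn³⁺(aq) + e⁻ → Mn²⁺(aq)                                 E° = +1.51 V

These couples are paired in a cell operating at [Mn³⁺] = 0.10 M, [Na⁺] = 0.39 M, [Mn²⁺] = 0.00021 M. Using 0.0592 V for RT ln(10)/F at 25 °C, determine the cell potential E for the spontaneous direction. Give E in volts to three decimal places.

+4.393 V

Mn³⁺/Mn²⁺ is the cathode (higher E°), Na⁺/Na the anode: E°cell = +1.51 − (-2.70) = +4.21 V, n = 1.
Overall: Mn³⁺(aq) + Na(s) → Mn²⁺(aq) + Na⁺(aq)
Q = [Mn²⁺]·[Na⁺] / ([Mn³⁺]); log Q = -3.087.
E = E° − (0.0592/n) log Q = +4.21 − (0.0592/1)(-3.087) = +4.393 V.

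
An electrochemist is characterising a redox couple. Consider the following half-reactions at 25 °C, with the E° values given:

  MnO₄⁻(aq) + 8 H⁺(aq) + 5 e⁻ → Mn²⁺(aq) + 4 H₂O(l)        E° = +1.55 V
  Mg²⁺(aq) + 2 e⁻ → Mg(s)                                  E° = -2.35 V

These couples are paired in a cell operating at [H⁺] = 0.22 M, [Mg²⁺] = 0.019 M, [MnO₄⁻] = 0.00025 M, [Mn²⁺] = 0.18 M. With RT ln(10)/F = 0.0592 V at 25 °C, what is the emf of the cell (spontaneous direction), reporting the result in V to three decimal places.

MnO₄⁻/Mn²⁺ is the cathode (higher E°), Mg²⁺/Mg the anode: E°cell = +1.55 − (-2.35) = +3.90 V, n = 10.
Overall: 2 MnO₄⁻(aq) + 16 H⁺(aq) + 5 Mg(s) → 2 Mn²⁺(aq) + 8 H₂O(l) + 5 Mg²⁺(aq)
Q = [Mn²⁺]^2·[Mg²⁺]^5 / ([MnO₄⁻]^2·[H⁺]^16); log Q = 7.630.
E = E° − (0.0592/n) log Q = +3.90 − (0.0592/10)(7.630) = +3.855 V.

+3.855 V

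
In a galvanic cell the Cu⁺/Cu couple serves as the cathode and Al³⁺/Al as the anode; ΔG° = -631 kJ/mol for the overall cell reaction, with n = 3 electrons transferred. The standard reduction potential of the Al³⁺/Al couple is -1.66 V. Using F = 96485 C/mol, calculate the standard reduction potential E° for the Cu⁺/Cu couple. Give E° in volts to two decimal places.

+0.52 V

E°cell = −ΔG°/(nF) = −(-631×10³)/((3)(96485)) = +2.180 V.
Since Cu⁺/Cu is the cathode and Al³⁺/Al the anode, E°cell = E°(Cu⁺/Cu) − E°(Al³⁺/Al).
So E°(Cu⁺/Cu) = E°cell + E°(Al³⁺/Al) = +2.180 + (-1.66) = +0.52 V.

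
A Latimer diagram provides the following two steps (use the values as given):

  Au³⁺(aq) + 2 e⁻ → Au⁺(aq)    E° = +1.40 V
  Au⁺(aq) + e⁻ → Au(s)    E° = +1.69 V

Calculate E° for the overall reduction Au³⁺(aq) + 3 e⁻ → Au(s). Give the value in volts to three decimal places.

+1.497 V

Adding the free-energy changes (−nFE°) of the two steps gives −n₃FE°₃ = −n₁FE°₁ − n₂FE°₂.
E°₃ = (2×+1.40 + 1×+1.69) / 3 = (+4.490) / 3 = +1.497 V.
Simply averaging or adding the two E° values would be wrong; the electron-weighted sum is required.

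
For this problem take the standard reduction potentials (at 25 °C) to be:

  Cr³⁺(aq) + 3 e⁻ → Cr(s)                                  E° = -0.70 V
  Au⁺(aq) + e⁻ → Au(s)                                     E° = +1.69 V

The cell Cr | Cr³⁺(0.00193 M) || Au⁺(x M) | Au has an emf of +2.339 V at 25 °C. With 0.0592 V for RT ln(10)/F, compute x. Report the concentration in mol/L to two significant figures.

Au⁺/Au is the cathode, Cr³⁺/Cr the anode: E°cell = +2.39 V, n = 3.
Overall reaction: 3 Au⁺(aq) + Cr(s) → 3 Au(s) + Cr³⁺(aq); Q = [Cr³⁺]^1/[Au⁺]^3.
From E = E° − (0.0592/n) log Q: log Q = (E° − E)·n/0.0592 = (+2.39 − (+2.339))·3/0.0592 = 2.5845.
So 3·log[Au⁺] = 1·log(0.00193) − log Q = -2.7144 − (2.5845) = -5.2989; log[Au⁺] = -5.2989 / 3 = -1.7663; [Au⁺] = 10^(-1.7663) ≈ 0.017 M.

0.017 M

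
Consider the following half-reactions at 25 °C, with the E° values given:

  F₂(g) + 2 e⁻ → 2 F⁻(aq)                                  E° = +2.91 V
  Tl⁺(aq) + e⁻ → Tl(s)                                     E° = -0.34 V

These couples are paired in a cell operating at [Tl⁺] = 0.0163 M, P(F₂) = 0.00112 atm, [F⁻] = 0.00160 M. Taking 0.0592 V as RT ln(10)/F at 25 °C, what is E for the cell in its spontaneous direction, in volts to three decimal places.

F₂/F⁻ is the cathode (higher E°), Tl⁺/Tl the anode: E°cell = +2.91 − (-0.34) = +3.25 V, n = 2.
Overall: F₂(g) + 2 Tl(s) → 2 F⁻(aq) + 2 Tl⁺(aq)
Q = [F⁻]^2·[Tl⁺]^2 / (P(F₂)); log Q = -6.217.
E = E° − (0.0592/n) log Q = +3.25 − (0.0592/2)(-6.217) = +3.434 V.

+3.434 V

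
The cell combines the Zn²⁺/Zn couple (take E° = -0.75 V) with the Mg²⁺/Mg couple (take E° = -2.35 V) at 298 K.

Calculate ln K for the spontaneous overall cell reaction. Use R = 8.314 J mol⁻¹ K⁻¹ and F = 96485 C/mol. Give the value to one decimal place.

Cathode: Zn²⁺/Zn; anode: Mg²⁺/Mg. E°cell = (-0.75) − (-2.35) = +1.60 V, with n = 2.
ΔG° = −nFE° = −RT ln K, so ln K = nFE°/(RT) = (2)(96485)(+1.60) / ((8.314)(298)) = 124.619.

124.6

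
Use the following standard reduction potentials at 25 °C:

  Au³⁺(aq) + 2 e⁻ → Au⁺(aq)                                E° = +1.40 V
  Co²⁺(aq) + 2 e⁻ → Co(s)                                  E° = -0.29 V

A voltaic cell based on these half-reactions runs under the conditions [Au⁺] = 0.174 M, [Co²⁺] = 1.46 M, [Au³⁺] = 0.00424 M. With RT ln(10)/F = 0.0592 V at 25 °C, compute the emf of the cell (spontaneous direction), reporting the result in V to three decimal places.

Au³⁺/Au⁺ is the cathode (higher E°), Co²⁺/Co the anode: E°cell = +1.40 − (-0.29) = +1.69 V, n = 2.
Overall: Au³⁺(aq) + Co(s) → Au⁺(aq) + Co²⁺(aq)
Q = [Au⁺]·[Co²⁺] / ([Au³⁺]); log Q = 1.778.
E = E° − (0.0592/n) log Q = +1.69 − (0.0592/2)(1.778) = +1.637 V.

+1.637 V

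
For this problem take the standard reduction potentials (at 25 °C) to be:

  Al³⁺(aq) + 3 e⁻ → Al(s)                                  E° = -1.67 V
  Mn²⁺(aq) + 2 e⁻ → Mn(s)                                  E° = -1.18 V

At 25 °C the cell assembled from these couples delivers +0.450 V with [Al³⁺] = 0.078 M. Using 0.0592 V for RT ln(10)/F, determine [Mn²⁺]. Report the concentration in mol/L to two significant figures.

0.0081 M

Mn²⁺/Mn is the cathode, Al³⁺/Al the anode: E°cell = +0.49 V, n = 6.
Overall reaction: 3 Mn²⁺(aq) + 2 Al(s) → 3 Mn(s) + 2 Al³⁺(aq); Q = [Al³⁺]^2/[Mn²⁺]^3.
From E = E° − (0.0592/n) log Q: log Q = (E° − E)·n/0.0592 = (+0.49 − (+0.450))·6/0.0592 = 4.0541.
So 3·log[Mn²⁺] = 2·log(0.078) − log Q = -2.2158 − (4.0541) = -6.2699; log[Mn²⁺] = -6.2699 / 3 = -2.0900; [Mn²⁺] = 10^(-2.0900) ≈ 0.0081 M.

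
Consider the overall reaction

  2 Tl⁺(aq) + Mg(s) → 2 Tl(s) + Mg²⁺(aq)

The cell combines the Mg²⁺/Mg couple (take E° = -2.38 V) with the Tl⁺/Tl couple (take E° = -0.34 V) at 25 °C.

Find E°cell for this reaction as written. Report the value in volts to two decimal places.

The Tl⁺/Tl couple has the higher reduction potential, so it is the cathode; Mg²⁺/Mg is oxidised at the anode.
E°cell = E°(cathode) − E°(anode) = (-0.34) − (-2.38) = +2.04 V.

+2.04 V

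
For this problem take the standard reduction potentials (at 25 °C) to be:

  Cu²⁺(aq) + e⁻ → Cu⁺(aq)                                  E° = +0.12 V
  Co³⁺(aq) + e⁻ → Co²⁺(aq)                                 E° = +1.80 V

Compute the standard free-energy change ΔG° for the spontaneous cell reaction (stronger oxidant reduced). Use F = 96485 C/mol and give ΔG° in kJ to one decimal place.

Co³⁺/Co²⁺ (E° = +1.80 V) is the cathode; Cu²⁺/Cu⁺ (E° = +0.12 V) is the anode, so E°cell = +1.68 V.
Balancing electrons gives n = 1 (lcm of 1 and 1).
ΔG° = −nFE° = −(1)(96485)(+1.68) = -162,095 J = -162.1 kJ.

-162.1 kJ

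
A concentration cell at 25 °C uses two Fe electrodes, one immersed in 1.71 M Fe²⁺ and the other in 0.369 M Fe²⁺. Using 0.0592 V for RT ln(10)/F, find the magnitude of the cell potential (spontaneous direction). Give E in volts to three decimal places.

For a concentration cell E°cell = 0. The 1.71 M side is the cathode (reduction is favoured where [Fe²⁺] is higher).
With n = 2, E = −(0.0592/2) log([Fe²⁺]ₐₙ/[Fe²⁺]꜀ₐₜ) = −(0.0592/2) log(0.369/1.71) = −(0.0592/2)(-0.666) = +0.020 V.

+0.020 V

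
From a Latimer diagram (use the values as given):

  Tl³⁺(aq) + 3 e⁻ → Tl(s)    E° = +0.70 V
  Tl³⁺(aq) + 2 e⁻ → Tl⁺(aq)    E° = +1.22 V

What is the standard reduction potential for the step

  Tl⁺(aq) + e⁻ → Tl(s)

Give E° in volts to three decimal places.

Sequential free energies add, so n₃E°₃ = n₁E°₁ + n₂E°₂.
With n₃ = 3, and the known step contributing 2×(+1.22) V, the unknown satisfies 1·E° = 3×(+0.70) − 2×(+1.22) = -0.340.
E° = -0.340 / 1 = -0.340 V.

-0.340 V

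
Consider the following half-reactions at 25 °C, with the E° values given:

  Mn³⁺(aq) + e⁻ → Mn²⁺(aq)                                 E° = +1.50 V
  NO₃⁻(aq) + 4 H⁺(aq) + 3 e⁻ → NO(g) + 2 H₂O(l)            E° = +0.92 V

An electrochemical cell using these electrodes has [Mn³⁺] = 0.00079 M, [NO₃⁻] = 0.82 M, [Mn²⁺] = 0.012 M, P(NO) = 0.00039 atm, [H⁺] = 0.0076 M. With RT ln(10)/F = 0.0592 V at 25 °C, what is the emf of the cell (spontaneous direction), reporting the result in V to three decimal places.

Mn³⁺/Mn²⁺ is the cathode (higher E°), NO₃⁻/NO the anode: E°cell = +1.50 − (+0.92) = +0.58 V, n = 3.
Overall: 3 Mn³⁺(aq) + NO(g) + 2 H₂O(l) → 3 Mn²⁺(aq) + NO₃⁻(aq) + 4 H⁺(aq)
Q = [Mn²⁺]^3·[NO₃⁻]·[H⁺]^4 / ([Mn³⁺]^3·P(NO)); log Q = -1.609.
E = E° − (0.0592/n) log Q = +0.58 − (0.0592/3)(-1.609) = +0.612 V.

+0.612 V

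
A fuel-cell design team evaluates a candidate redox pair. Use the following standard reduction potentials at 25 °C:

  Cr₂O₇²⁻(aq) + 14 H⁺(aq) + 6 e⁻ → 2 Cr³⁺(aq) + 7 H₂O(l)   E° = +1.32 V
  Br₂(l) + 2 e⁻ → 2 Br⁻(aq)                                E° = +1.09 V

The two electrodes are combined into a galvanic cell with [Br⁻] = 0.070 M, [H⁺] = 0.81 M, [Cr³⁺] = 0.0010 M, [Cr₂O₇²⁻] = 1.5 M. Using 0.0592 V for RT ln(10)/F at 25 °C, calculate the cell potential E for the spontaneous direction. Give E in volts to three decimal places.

Cr₂O₇²⁻/Cr³⁺ is the cathode (higher E°), Br₂/Br⁻ the anode: E°cell = +1.32 − (+1.09) = +0.23 V, n = 6.
Overall: Cr₂O₇²⁻(aq) + 14 H⁺(aq) + 6 Br⁻(aq) → 2 Cr³⁺(aq) + 7 H₂O(l) + 3 Br₂(l)
Q = [Cr³⁺]^2 / ([Cr₂O₇²⁻]·[H⁺]^14·[Br⁻]^6); log Q = 2.035.
E = E° − (0.0592/n) log Q = +0.23 − (0.0592/6)(2.035) = +0.210 V.

+0.210 V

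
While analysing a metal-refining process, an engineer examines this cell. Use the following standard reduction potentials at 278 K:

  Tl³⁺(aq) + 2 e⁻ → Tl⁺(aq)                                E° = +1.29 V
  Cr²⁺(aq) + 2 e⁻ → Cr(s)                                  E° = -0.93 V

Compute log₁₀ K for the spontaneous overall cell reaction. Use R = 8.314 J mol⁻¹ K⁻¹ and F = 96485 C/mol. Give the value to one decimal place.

80.5

Cathode: Tl³⁺/Tl⁺; anode: Cr²⁺/Cr. E°cell = (+1.29) − (-0.93) = +2.22 V, with n = 2.
ΔG° = −nFE° = −RT ln K, so ln K = nFE°/(RT) = (2)(96485)(+2.22) / ((8.314)(278)) = 185.348.
log₁₀ K = 185.348 / ln 10 = 80.5.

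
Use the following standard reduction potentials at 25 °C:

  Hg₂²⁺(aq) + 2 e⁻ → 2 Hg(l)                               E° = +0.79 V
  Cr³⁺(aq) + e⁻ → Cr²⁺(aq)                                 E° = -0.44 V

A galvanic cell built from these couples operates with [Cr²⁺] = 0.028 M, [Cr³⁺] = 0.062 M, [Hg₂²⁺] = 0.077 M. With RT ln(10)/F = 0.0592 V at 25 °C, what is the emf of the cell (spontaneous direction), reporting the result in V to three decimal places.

Hg₂²⁺/Hg is the cathode (higher E°), Cr³⁺/Cr²⁺ the anode: E°cell = +0.79 − (-0.44) = +1.23 V, n = 2.
Overall: Hg₂²⁺(aq) + 2 Cr²⁺(aq) → 2 Hg(l) + 2 Cr³⁺(aq)
Q = [Cr³⁺]^2 / ([Hg₂²⁺]·[Cr²⁺]^2); log Q = 1.804.
E = E° − (0.0592/n) log Q = +1.23 − (0.0592/2)(1.804) = +1.177 V.

+1.177 V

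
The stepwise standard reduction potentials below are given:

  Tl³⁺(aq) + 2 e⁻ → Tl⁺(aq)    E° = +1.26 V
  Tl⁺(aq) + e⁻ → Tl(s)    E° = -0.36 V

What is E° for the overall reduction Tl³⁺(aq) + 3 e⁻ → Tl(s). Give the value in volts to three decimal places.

+0.720 V

Adding the free-energy changes (−nFE°) of the two steps gives −n₃FE°₃ = −n₁FE°₁ − n₂FE°₂.
E°₃ = (2×+1.26 + 1×-0.36) / 3 = (+2.160) / 3 = +0.720 V.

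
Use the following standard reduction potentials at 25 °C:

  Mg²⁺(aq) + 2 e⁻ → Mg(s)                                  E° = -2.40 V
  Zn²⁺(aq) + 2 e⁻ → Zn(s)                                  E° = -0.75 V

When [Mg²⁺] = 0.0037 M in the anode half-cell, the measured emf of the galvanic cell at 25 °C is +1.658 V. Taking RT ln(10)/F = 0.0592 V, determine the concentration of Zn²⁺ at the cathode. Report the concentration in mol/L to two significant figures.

0.0069 M

Zn²⁺/Zn is the cathode, Mg²⁺/Mg the anode: E°cell = +1.65 V, n = 2.
Overall reaction: Zn²⁺(aq) + Mg(s) → Zn(s) + Mg²⁺(aq); Q = [Mg²⁺]^1/[Zn²⁺]^1.
From E = E° − (0.0592/n) log Q: log Q = (E° − E)·n/0.0592 = (+1.65 − (+1.658))·2/0.0592 = -0.2703.
So 1·log[Zn²⁺] = 1·log(0.0037) − log Q = -2.4318 − (-0.2703) = -2.1615; [Zn²⁺] = 10^(-2.1615) ≈ 0.0069 M.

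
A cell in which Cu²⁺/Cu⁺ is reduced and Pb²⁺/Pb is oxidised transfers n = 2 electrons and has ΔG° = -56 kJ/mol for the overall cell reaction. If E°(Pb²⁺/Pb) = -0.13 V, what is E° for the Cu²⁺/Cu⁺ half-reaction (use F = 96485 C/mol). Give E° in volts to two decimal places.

E°cell = −ΔG°/(nF) = −(-56×10³)/((2)(96485)) = +0.290 V.
Since Cu²⁺/Cu⁺ is the cathode and Pb²⁺/Pb the anode, E°cell = E°(Cu²⁺/Cu⁺) − E°(Pb²⁺/Pb).
So E°(Cu²⁺/Cu⁺) = E°cell + E°(Pb²⁺/Pb) = +0.290 + (-0.13) = +0.16 V.

+0.16 V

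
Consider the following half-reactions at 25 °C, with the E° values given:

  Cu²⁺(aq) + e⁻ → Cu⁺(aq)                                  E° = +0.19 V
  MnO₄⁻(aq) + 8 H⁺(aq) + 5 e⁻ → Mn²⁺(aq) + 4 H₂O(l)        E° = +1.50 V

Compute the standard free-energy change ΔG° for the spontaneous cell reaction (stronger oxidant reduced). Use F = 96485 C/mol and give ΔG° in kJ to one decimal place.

-632.0 kJ

MnO₄⁻/Mn²⁺ (E° = +1.50 V) is the cathode; Cu²⁺/Cu⁺ (E° = +0.19 V) is the anode, so E°cell = +1.31 V.
Balancing electrons gives n = 5 (lcm of 5 and 1).
ΔG° = −nFE° = −(5)(96485)(+1.31) = -631,977 J = -632.0 kJ.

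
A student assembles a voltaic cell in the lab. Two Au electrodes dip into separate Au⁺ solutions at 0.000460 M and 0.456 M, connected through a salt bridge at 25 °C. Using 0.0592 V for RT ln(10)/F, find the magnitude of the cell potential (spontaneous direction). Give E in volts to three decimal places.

+0.177 V

For a concentration cell E°cell = 0. The 0.456 M side is the cathode (reduction is favoured where [Au⁺] is higher).
With n = 1, E = −(0.0592/1) log([Au⁺]ₐₙ/[Au⁺]꜀ₐₜ) = −(0.0592/1) log(0.00046/0.456) = −(0.0592/1)(-2.996) = +0.177 V.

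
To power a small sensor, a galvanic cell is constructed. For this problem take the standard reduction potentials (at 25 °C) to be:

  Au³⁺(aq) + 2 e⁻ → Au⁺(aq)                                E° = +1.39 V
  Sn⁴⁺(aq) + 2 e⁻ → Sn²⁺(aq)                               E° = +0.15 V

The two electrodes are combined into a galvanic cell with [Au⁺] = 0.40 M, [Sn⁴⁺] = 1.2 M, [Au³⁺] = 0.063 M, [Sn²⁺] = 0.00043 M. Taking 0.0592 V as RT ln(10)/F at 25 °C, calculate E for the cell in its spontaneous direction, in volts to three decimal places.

+1.114 V

Au³⁺/Au⁺ is the cathode (higher E°), Sn⁴⁺/Sn²⁺ the anode: E°cell = +1.39 − (+0.15) = +1.24 V, n = 2.
Overall: Au³⁺(aq) + Sn²⁺(aq) → Au⁺(aq) + Sn⁴⁺(aq)
Q = [Au⁺]·[Sn⁴⁺] / ([Au³⁺]·[Sn²⁺]); log Q = 4.248.
E = E° − (0.0592/n) log Q = +1.24 − (0.0592/2)(4.248) = +1.114 V.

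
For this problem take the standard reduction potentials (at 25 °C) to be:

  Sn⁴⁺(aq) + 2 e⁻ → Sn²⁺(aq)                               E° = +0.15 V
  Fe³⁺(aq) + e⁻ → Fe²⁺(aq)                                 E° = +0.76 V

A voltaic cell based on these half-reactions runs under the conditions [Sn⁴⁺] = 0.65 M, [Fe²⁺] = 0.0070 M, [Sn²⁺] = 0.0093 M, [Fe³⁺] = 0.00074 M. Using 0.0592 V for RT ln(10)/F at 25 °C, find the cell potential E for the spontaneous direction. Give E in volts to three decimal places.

Fe³⁺/Fe²⁺ is the cathode (higher E°), Sn⁴⁺/Sn²⁺ the anode: E°cell = +0.76 − (+0.15) = +0.61 V, n = 2.
Overall: 2 Fe³⁺(aq) + Sn²⁺(aq) → 2 Fe²⁺(aq) + Sn⁴⁺(aq)
Q = [Fe²⁺]^2·[Sn⁴⁺] / ([Fe³⁺]^2·[Sn²⁺]); log Q = 3.796.
E = E° − (0.0592/n) log Q = +0.61 − (0.0592/2)(3.796) = +0.498 V.

+0.498 V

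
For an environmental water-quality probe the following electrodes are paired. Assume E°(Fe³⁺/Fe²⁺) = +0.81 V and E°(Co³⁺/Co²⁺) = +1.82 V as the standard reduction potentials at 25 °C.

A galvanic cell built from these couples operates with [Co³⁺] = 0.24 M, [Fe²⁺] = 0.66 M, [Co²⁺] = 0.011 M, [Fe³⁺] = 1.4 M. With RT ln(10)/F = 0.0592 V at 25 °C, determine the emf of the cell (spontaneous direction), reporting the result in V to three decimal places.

Co³⁺/Co²⁺ is the cathode (higher E°), Fe³⁺/Fe²⁺ the anode: E°cell = +1.82 − (+0.81) = +1.01 V, n = 1.
Overall: Co³⁺(aq) + Fe²⁺(aq) → Co²⁺(aq) + Fe³⁺(aq)
Q = [Co²⁺]·[Fe³⁺] / ([Co³⁺]·[Fe²⁺]); log Q = -1.012.
E = E° − (0.0592/n) log Q = +1.01 − (0.0592/1)(-1.012) = +1.070 V.

+1.070 V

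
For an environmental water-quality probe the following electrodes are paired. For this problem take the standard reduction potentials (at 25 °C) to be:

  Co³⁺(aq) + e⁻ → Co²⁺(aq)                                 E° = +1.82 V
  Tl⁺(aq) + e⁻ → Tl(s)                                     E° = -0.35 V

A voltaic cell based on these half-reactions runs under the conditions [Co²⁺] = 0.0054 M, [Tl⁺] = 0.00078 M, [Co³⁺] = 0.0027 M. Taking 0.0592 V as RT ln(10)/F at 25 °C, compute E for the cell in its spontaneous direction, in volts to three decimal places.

Co³⁺/Co²⁺ is the cathode (higher E°), Tl⁺/Tl the anode: E°cell = +1.82 − (-0.35) = +2.17 V, n = 1.
Overall: Co³⁺(aq) + Tl(s) → Co²⁺(aq) + Tl⁺(aq)
Q = [Co²⁺]·[Tl⁺] / ([Co³⁺]); log Q = -2.807.
E = E° − (0.0592/n) log Q = +2.17 − (0.0592/1)(-2.807) = +2.336 V.

+2.336 V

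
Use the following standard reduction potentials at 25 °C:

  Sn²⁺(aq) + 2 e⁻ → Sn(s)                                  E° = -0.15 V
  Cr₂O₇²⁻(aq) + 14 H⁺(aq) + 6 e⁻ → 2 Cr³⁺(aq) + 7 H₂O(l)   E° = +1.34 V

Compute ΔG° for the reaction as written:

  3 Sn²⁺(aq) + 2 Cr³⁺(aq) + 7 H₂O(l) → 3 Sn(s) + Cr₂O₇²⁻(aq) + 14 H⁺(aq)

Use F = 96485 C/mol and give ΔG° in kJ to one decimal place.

As written, Sn²⁺/Sn is reduced (cathode) and Cr₂O₇²⁻/Cr³⁺ is oxidised (anode), so E°cell = (-0.15) − (+1.34) = -1.49 V.
Balancing electrons gives n = 6.
ΔG° = −nFE° = −(6)(96485)(-1.49) = 862,576 J = +862.6 kJ.

+862.6 kJ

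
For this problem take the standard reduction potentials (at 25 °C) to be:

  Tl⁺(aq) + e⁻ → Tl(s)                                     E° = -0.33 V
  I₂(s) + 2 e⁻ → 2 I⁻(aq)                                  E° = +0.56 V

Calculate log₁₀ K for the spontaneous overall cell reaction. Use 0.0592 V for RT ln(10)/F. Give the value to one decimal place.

Cathode: I₂/I⁻; anode: Tl⁺/Tl. E°cell = +0.89 V, n = 2.
log K = nE°cell / 0.0592 = (2)(+0.89) / 0.0592 = 30.1.

30.1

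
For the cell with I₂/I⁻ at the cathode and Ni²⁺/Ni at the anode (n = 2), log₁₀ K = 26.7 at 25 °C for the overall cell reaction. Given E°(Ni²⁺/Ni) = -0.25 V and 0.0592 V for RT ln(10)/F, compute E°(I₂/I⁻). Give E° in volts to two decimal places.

+0.54 V

E°cell = (0.0592/n)·log K = (0.0592/2)(26.7) = +0.790 V.
Since I₂/I⁻ is the cathode and Ni²⁺/Ni the anode, E°cell = E°(I₂/I⁻) − E°(Ni²⁺/Ni).
So E°(I₂/I⁻) = E°cell + E°(Ni²⁺/Ni) = +0.790 + (-0.25) = +0.54 V.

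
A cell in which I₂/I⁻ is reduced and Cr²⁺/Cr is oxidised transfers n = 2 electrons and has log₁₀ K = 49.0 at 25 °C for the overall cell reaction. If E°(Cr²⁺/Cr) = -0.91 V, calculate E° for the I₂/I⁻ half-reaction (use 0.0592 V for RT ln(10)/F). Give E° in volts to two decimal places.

+0.54 V

E°cell = (0.0592/n)·log K = (0.0592/2)(49.0) = +1.450 V.
Since I₂/I⁻ is the cathode and Cr²⁺/Cr the anode, E°cell = E°(I₂/I⁻) − E°(Cr²⁺/Cr).
So E°(I₂/I⁻) = E°cell + E°(Cr²⁺/Cr) = +1.450 + (-0.91) = +0.54 V.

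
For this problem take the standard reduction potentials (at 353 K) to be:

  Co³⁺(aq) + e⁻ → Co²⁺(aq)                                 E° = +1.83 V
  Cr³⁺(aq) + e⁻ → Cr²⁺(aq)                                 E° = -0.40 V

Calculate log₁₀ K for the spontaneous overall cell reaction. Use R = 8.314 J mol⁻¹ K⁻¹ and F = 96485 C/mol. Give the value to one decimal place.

31.8

Cathode: Co³⁺/Co²⁺; anode: Cr³⁺/Cr²⁺. E°cell = (+1.83) − (-0.40) = +2.23 V, with n = 1.
ΔG° = −nFE° = −RT ln K, so ln K = nFE°/(RT) = (1)(96485)(+2.23) / ((8.314)(353)) = 73.313.
log₁₀ K = 73.313 / ln 10 = 31.8.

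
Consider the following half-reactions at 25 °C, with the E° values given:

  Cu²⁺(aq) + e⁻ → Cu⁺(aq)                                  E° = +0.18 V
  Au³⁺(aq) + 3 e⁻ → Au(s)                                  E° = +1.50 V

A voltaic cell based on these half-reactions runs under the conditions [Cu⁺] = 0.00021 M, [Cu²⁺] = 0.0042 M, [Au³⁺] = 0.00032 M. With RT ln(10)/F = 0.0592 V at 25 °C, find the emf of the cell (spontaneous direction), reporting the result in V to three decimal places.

+1.174 V

Au³⁺/Au is the cathode (higher E°), Cu²⁺/Cu⁺ the anode: E°cell = +1.50 − (+0.18) = +1.32 V, n = 3.
Overall: Au³⁺(aq) + 3 Cu⁺(aq) → Au(s) + 3 Cu²⁺(aq)
Q = [Cu²⁺]^3 / ([Au³⁺]·[Cu⁺]^3); log Q = 7.398.
E = E° − (0.0592/n) log Q = +1.32 − (0.0592/3)(7.398) = +1.174 V.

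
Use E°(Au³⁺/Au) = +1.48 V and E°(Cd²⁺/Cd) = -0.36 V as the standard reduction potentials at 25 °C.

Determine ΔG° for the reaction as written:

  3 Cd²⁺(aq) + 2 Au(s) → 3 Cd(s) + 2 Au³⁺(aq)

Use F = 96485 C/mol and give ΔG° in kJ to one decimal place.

As written, Cd²⁺/Cd is reduced (cathode) and Au³⁺/Au is oxidised (anode), so E°cell = (-0.36) − (+1.48) = -1.84 V.
Balancing electrons gives n = 6.
ΔG° = −nFE° = −(6)(96485)(-1.84) = 1,065,194 J = +1065.2 kJ.

+1065.2 kJ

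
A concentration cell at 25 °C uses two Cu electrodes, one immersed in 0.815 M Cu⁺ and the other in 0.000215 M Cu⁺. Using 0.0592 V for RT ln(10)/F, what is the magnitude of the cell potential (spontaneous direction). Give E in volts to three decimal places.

+0.212 V

For a concentration cell E°cell = 0. The 0.815 M side is the cathode (reduction is favoured where [Cu⁺] is higher).
With n = 1, E = −(0.0592/1) log([Cu⁺]ₐₙ/[Cu⁺]꜀ₐₜ) = −(0.0592/1) log(0.000215/0.815) = −(0.0592/1)(-3.579) = +0.212 V.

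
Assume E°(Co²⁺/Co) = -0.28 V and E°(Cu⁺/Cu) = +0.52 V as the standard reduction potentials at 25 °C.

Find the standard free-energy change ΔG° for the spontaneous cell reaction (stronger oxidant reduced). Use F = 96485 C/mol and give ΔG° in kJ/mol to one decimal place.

Cu⁺/Cu (E° = +0.52 V) is the cathode; Co²⁺/Co (E° = -0.28 V) is the anode, so E°cell = +0.80 V.
Balancing electrons gives n = 2 (lcm of 1 and 2).
ΔG° = −nFE° = −(2)(96485)(+0.80) = -154,376 J = -154.4 kJ/mol.

-154.4 kJ/mol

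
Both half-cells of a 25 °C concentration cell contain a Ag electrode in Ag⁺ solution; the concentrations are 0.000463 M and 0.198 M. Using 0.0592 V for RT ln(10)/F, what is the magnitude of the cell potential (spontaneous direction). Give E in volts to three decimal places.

+0.156 V

For a concentration cell E°cell = 0. The 0.198 M side is the cathode (reduction is favoured where [Ag⁺] is higher).
With n = 1, E = −(0.0592/1) log([Ag⁺]ₐₙ/[Ag⁺]꜀ₐₜ) = −(0.0592/1) log(0.000463/0.198) = −(0.0592/1)(-2.631) = +0.156 V.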